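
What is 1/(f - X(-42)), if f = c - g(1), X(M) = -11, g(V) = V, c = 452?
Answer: 1/462 ≈ 0.0021645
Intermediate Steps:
f = 451 (f = 452 - 1*1 = 452 - 1 = 451)
1/(f - X(-42)) = 1/(451 - 1*(-11)) = 1/(451 + 11) = 1/462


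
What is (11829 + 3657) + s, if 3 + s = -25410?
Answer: -9927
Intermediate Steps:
s = -25413 (s = -3 - 25410 = -25413)
(11829 + 3657) + s = (11829 + 3657) - 25413 = 15486 - 25413 = -9927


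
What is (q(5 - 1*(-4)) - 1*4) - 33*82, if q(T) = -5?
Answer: -2715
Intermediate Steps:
(q(5 - 1*(-4)) - 1*4) - 33*82 = (-5 - 1*4) - 33*82 = (-5 - 4) - 2706 = -9 - 2706 = -2715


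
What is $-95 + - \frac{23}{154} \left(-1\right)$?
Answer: $- \frac{14607}{154} \approx -94.851$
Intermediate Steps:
$-95 + - \frac{23}{154} \left(-1\right) = -95 + \left(-23\right) \frac{1}{154} \left(-1\right) = -95 - - \frac{23}{154} = -95 + \frac{23}{154} = - \frac{14607}{154}$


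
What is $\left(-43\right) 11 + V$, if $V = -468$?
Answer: $-941$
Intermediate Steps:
$\left(-43\right) 11 + V = \left(-43\right) 11 - 468 = -473 - 468 = -941$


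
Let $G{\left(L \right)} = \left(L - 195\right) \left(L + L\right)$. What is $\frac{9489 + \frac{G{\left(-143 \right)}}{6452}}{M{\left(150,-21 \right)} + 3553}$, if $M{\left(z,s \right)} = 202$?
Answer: $\frac{15329924}{6056815} \approx 2.531$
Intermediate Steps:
$G{\left(L \right)} = 2 L \left(-195 + L\right)$ ($G{\left(L \right)} = \left(-195 + L\right) 2 L = 2 L \left(-195 + L\right)$)
$\frac{9489 + \frac{G{\left(-143 \right)}}{6452}}{M{\left(150,-21 \right)} + 3553} = \frac{9489 + \frac{2 \left(-143\right) \left(-195 - 143\right)}{6452}}{202 + 3553} = \frac{9489 + 2 \left(-143\right) \left(-338\right) \frac{1}{6452}}{3755} = \left(9489 + 96668 \cdot \frac{1}{6452}\right) \frac{1}{3755} = \left(9489 + \frac{24167}{1613}\right) \frac{1}{3755} = \frac{15329924}{1613} \cdot \frac{1}{3755} = \frac{15329924}{6056815}$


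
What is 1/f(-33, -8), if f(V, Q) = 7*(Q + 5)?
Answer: -1/21 ≈ -0.047619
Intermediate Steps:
f(V, Q) = 35 + 7*Q (f(V, Q) = 7*(5 + Q) = 35 + 7*Q)
1/f(-33, -8) = 1/(35 + 7*(-8)) = 1/(35 - 56) = 1/(-21) = -1/21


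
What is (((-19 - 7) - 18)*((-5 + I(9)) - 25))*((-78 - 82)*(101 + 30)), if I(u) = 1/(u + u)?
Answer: -248543680/9 ≈ -2.7616e+7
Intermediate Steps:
I(u) = 1/(2*u)
(((-19 - 7) - 18)*((-5 + I(9)) - 25))*((-78 - 82)*(101 + 30)) = (((-19 - 7) - 18)*((-5 + (½)/9) - 25))*((-78 - 82)*(101 + 30)) = ((-26 - 18)*((-5 + (½)*(⅑)) - 25))*(-160*131) = -44*((-5 + 1/18) - 25)*(-20960) = -44*(-89/18 - 25)*(-20960) = -44*(-539/18)*(-20960) = (11858/9)*(-20960) = -248543680/9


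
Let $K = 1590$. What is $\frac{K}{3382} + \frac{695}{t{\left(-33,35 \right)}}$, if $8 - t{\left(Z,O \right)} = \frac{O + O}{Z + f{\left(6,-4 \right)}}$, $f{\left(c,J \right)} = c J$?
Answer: $\frac{67407135}{889466} \approx 75.784$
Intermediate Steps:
$f{\left(c,J \right)} = J c$
$t{\left(Z,O \right)} = 8 - \frac{2 O}{-24 + Z}$ ($t{\left(Z,O \right)} = 8 - \frac{O + O}{Z - 24} = 8 - \frac{2 O}{Z - 24} = 8 - \frac{2 O}{-24 + Z}$)
$\frac{K}{3382} + \frac{695}{t{\left(-33,35 \right)}} = \frac{1590}{3382} + \frac{695}{2 \frac{1}{-24 - 33} \left(-96 - 35 + 4 \left(-33\right)\right)} = 1590 \cdot \frac{1}{3382} + \frac{695}{2 \frac{1}{-57} \left(-96 - 35 - 132\right)} = \frac{795}{1691} + \frac{695}{2 \left(- \frac{1}{57}\right) \left(-263\right)} = \frac{795}{1691} + \frac{695}{\frac{526}{57}} = \frac{795}{1691} + 695 \cdot \frac{57}{526} = \frac{795}{1691} + \frac{39615}{526} = \frac{67407135}{889466}$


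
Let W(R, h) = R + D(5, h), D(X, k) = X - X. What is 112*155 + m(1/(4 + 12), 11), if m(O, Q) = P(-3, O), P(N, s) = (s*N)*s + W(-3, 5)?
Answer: 4443389/256 ≈ 17357.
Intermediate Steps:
D(X, k) = 0
W(R, h) = R (W(R, h) = R + 0 = R)
P(N, s) = -3 + N*s² (P(N, s) = (s*N)*s - 3 = (N*s)*s - 3 = N*s² - 3 = -3 + N*s²)
m(O, Q) = -3 - 3*O²
112*155 + m(1/(4 + 12), 11) = 112*155 + (-3 - 3/(4 + 12)²) = 17360 + (-3 - 3*(1/16)²) = 17360 + (-3 - 3*1/256) = 17360 + (-3 - 3/256) = 17360 - 771/256 = 4443389/256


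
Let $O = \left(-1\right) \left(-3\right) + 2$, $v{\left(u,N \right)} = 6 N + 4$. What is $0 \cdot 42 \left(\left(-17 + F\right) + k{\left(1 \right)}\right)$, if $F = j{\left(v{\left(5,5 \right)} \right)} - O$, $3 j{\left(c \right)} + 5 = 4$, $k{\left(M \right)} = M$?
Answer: $0$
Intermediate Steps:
$v{\left(u,N \right)} = 4 + 6 N$
$j{\left(c \right)} = - \frac{1}{3}$ ($j{\left(c \right)} = - \frac{5}{3} + \frac{1}{3} \cdot 4 = - \frac{5}{3} + \frac{4}{3} = - \frac{1}{3}$)
$O = 5$ ($O = 3 + 2 = 5$)
$F = - \frac{16}{3}$ ($F = - \frac{1}{3} - 5 = - \frac{16}{3} \approx -5.3333$)
$0 \cdot 42 \left(\left(-17 + F\right) + k{\left(1 \right)}\right) = 0 \cdot 42 \left(\left(-17 - \frac{16}{3}\right) + 1\right) = 0 \left(- \frac{67}{3} + 1\right) = 0 \left(- \frac{64}{3}\right) = 0$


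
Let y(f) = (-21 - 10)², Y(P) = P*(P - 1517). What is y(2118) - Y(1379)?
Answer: 191263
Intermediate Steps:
Y(P) = P*(-1517 + P)
y(f) = 961 (y(f) = (-31)² = 961)
y(2118) - Y(1379) = 961 - 1379*(-1517 + 1379) = 961 - 1379*(-138) = 961 - 1*(-190302) = 961 + 190302 = 191263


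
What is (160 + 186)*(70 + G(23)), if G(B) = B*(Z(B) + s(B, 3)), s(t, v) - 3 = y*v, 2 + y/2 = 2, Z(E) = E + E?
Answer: 414162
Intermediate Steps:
Z(E) = 2*E
y = 0 (y = -4 + 2*2 = -4 + 4 = 0)
s(t, v) = 3 (s(t, v) = 3 + 0*v = 3 + 0 = 3)
G(B) = B*(3 + 2*B) (G(B) = B*(2*B + 3) = B*(3 + 2*B))
(160 + 186)*(70 + G(23)) = (160 + 186)*(70 + 23*(3 + 2*23)) = 346*(70 + 23*(3 + 46)) = 346*(70 + 23*49) = 346*(70 + 1127) = 346*1197 = 414162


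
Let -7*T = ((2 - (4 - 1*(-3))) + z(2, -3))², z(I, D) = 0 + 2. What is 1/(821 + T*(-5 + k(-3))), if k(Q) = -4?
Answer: 7/5828 ≈ 0.0012011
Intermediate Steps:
z(I, D) = 2
T = -9/7 (T = -((2 - (4 - 1*(-3))) + 2)²/7 = -((2 - (4 + 3)) + 2)²/7 = -((2 - 1*7) + 2)²/7 = -((2 - 7) + 2)²/7 = -(-5 + 2)²/7 = -⅐*(-3)² = -⅐*9 = -9/7 ≈ -1.2857)
1/(821 + T*(-5 + k(-3))) = 1/(821 - 9*(-5 - 4)/7) = 1/(821 - 9/7*(-9)) = 1/(821 + 81/7) = 1/(5828/7) = 7/5828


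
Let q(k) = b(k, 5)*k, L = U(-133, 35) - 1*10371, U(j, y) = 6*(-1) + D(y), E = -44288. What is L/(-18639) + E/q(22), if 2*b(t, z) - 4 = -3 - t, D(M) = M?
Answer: 275957678/1435203 ≈ 192.28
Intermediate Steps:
U(j, y) = -6 + y (U(j, y) = 6*(-1) + y = -6 + y)
b(t, z) = ½ - t/2 (b(t, z) = 2 + (-3 - t)/2 = 2 + (-3/2 - t/2) = ½ - t/2)
L = -10342 (L = (-6 + 35) - 1*10371 = 29 - 10371 = -10342)
q(k) = k*(½ - k/2) (q(k) = (½ - k/2)*k = k*(½ - k/2))
L/(-18639) + E/q(22) = -10342/(-18639) - 44288*1/(11*(1 - 1*22)) = -10342*(-1/18639) - 44288*1/(11*(1 - 22)) = 10342/18639 - 44288/((½)*22*(-21)) = 10342/18639 - 44288/(-231) = 10342/18639 - 44288*(-1/231) = 10342/18639 + 44288/231 = 275957678/1435203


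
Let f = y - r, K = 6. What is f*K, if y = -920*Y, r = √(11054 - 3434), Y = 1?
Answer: -5520 - 12*√1905 ≈ -6043.8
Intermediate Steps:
r = 2*√1905 (r = √7620 = 2*√1905 ≈ 87.293)
y = -920 (y = -920*1 = -920)
f = -920 - 2*√1905 ≈ -1007.3
f*K = (-920 - 2*√1905)*6 = -5520 - 12*√1905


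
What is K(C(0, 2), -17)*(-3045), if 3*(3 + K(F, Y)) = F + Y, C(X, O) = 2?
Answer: 24360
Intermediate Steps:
K(F, Y) = -3 + F/3 + Y/3 (K(F, Y) = -3 + (F + Y)/3 = -3 + (F/3 + Y/3) = -3 + F/3 + Y/3)
K(C(0, 2), -17)*(-3045) = (-3 + (⅓)*2 + (⅓)*(-17))*(-3045) = (-3 + ⅔ - 17/3)*(-3045) = -8*(-3045) = 24360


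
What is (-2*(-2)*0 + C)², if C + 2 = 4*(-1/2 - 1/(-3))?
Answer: 64/9 ≈ 7.1111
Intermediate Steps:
C = -8/3 (C = -2 + 4*(-1/2 - 1/(-3)) = -2 + 4*(-1*½ - 1*(-⅓)) = -2 + 4*(-½ + ⅓) = -2 + 4*(-⅙) = -2 - ⅔ = -8/3 ≈ -2.6667)
(-2*(-2)*0 + C)² = (-2*(-2)*0 - 8/3)² = (4*0 - 8/3)² = (0 - 8/3)² = (-8/3)² = 64/9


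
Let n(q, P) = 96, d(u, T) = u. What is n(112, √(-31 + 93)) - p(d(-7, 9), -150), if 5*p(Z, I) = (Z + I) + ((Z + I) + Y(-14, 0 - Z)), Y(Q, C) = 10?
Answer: 784/5 ≈ 156.80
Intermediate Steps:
p(Z, I) = 2 + 2*I/5 + 2*Z/5 (p(Z, I) = ((Z + I) + ((Z + I) + 10))/5 = ((I + Z) + ((I + Z) + 10))/5 = ((I + Z) + (10 + I + Z))/5 = (10 + 2*I + 2*Z)/5 = 2 + 2*I/5 + 2*Z/5)
n(112, √(-31 + 93)) - p(d(-7, 9), -150) = 96 - (2 + (⅖)*(-150) + (⅖)*(-7)) = 96 - (2 - 60 - 14/5) = 96 - 1*(-304/5) = 96 + 304/5 = 784/5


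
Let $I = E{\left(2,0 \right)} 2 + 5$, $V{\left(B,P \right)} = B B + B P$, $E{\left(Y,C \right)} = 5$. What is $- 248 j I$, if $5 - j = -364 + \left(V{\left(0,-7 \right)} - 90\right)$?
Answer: $-1707480$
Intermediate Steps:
$V{\left(B,P \right)} = B^{2} + B P$
$j = 459$ ($j = 5 - \left(-364 - \left(90 + 0 \left(0 - 7\right)\right)\right) = 5 - \left(-364 + \left(0 \left(-7\right) - 90\right)\right) = 5 - \left(-364 + \left(0 - 90\right)\right) = 5 - \left(-364 - 90\right) = 5 - -454 = 5 + 454 = 459$)
$I = 15$ ($I = 5 \cdot 2 + 5 = 10 + 5 = 15$)
$- 248 j I = - 248 \cdot 459 \cdot 15 = \left(-248\right) 6885 = -1707480$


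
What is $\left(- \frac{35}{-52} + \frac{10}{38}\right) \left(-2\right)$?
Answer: $- \frac{925}{494} \approx -1.8725$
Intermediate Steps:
$\left(- \frac{35}{-52} + \frac{10}{38}\right) \left(-2\right) = \left(\left(-35\right) \left(- \frac{1}{52}\right) + 10 \cdot \frac{1}{38}\right) \left(-2\right) = \left(\frac{35}{52} + \frac{5}{19}\right) \left(-2\right) = \frac{925}{988} \left(-2\right) = - \frac{925}{494}$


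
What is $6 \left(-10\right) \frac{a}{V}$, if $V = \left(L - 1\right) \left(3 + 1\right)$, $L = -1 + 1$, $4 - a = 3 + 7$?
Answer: $-90$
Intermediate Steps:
$a = -6$ ($a = 4 - \left(3 + 7\right) = 4 - 10 = -6$)
$L = 0$
$V = -4$ ($V = \left(0 - 1\right) \left(3 + 1\right) = \left(-1\right) 4 = -4$)
$6 \left(-10\right) \frac{a}{V} = 6 \left(-10\right) \left(- \frac{6}{-4}\right) = - 60 \left(\left(-6\right) \left(- \frac{1}{4}\right)\right) = \left(-60\right) \frac{3}{2} = -90$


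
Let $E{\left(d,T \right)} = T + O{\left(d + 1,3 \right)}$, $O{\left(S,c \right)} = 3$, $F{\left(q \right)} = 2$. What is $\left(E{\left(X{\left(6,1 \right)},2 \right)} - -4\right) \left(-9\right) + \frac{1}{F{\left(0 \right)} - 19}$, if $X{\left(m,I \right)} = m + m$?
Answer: $- \frac{1378}{17} \approx -81.059$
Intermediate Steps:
$X{\left(m,I \right)} = 2 m$
$E{\left(d,T \right)} = 3 + T$ ($E{\left(d,T \right)} = T + 3 = 3 + T$)
$\left(E{\left(X{\left(6,1 \right)},2 \right)} - -4\right) \left(-9\right) + \frac{1}{F{\left(0 \right)} - 19} = \left(\left(3 + 2\right) - -4\right) \left(-9\right) + \frac{1}{2 - 19} = \left(5 + 4\right) \left(-9\right) + \frac{1}{-17} = 9 \left(-9\right) - \frac{1}{17} = -81 - \frac{1}{17} = - \frac{1378}{17}$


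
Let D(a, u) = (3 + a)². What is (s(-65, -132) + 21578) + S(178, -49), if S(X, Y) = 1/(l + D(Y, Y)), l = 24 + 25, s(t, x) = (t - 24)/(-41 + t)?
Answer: 4952128011/229490 ≈ 21579.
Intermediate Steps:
s(t, x) = (-24 + t)/(-41 + t)
l = 49
S(X, Y) = 1/(49 + (3 + Y)²)
(s(-65, -132) + 21578) + S(178, -49) = ((-24 - 65)/(-41 - 65) + 21578) + 1/(49 + (3 - 49)²) = (-89/(-106) + 21578) + 1/(49 + (-46)²) = (-1/106*(-89) + 21578) + 1/(49 + 2116) = (89/106 + 21578) + 1/2165 = 2287357/106 + 1/2165 = 4952128011/229490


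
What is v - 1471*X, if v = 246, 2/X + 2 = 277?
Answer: 64708/275 ≈ 235.30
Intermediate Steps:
X = 2/275 (X = 2/(-2 + 277) = 2/275 ≈ 0.0072727)
v - 1471*X = 246 - 1471*2/275 = 246 - 2942/275 = 64708/275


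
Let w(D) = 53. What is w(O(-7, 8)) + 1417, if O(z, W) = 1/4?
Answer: 1470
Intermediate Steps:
O(z, W) = ¼
w(O(-7, 8)) + 1417 = 53 + 1417 = 1470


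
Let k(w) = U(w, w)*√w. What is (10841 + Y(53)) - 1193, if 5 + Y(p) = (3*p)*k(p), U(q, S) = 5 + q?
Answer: 9643 + 9222*√53 ≈ 76780.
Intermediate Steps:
k(w) = √w*(5 + w) (k(w) = (5 + w)*√w = √w*(5 + w))
Y(p) = -5 + 3*p^(3/2)*(5 + p) (Y(p) = -5 + (3*p)*(√p*(5 + p)) = -5 + 3*p^(3/2)*(5 + p))
(10841 + Y(53)) - 1193 = (10841 + (-5 + 3*53^(3/2)*(5 + 53))) - 1193 = (10841 + (-5 + 3*(53*√53)*58)) - 1193 = (10841 + (-5 + 9222*√53)) - 1193 = (10836 + 9222*√53) - 1193 = 9643 + 9222*√53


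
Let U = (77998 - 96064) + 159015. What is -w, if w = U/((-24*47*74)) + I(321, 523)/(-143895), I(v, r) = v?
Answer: 2256516763/1334578160 ≈ 1.6908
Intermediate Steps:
U = 140949 (U = -18066 + 159015 = 140949)
w = -2256516763/1334578160 (w = 140949/((-24*47*74)) + 321/(-143895) = 140949/((-1128*74)) + 321*(-1/143895) = 140949/(-83472) - 107/47965 = 140949*(-1/83472) - 107/47965 = -46983/27824 - 107/47965 = -2256516763/1334578160 ≈ -1.6908)
-w = -1*(-2256516763/1334578160) = 2256516763/1334578160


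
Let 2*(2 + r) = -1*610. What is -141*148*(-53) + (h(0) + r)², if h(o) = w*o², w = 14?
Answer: 1200253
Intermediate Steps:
h(o) = 14*o²
r = -307 (r = -2 + (-1*610)/2 = -2 + (½)*(-610) = -2 - 305 = -307)
-141*148*(-53) + (h(0) + r)² = -141*148*(-53) + (14*0² - 307)² = -20868*(-53) + (14*0 - 307)² = 1106004 + (0 - 307)² = 1106004 + (-307)² = 1106004 + 94249 = 1200253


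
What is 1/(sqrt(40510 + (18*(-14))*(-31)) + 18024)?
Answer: 9012/162408127 - sqrt(48322)/324816254 ≈ 5.4813e-5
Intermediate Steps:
1/(sqrt(40510 + (18*(-14))*(-31)) + 18024) = 1/(sqrt(40510 - 252*(-31)) + 18024) = 1/(sqrt(40510 + 7812) + 18024) = 1/(sqrt(48322) + 18024) = 1/(18024 + sqrt(48322))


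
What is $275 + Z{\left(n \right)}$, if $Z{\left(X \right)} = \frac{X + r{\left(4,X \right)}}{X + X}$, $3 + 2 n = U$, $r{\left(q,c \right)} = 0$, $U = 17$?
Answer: $\frac{551}{2} \approx 275.5$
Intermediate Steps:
$n = 7$ ($n = - \frac{3}{2} + \frac{1}{2} \cdot 17 = - \frac{3}{2} + \frac{17}{2} = 7$)
$Z{\left(X \right)} = \frac{1}{2}$ ($Z{\left(X \right)} = \frac{X + 0}{X + X} = \frac{X}{2 X} = X \frac{1}{2 X} = \frac{1}{2}$)
$275 + Z{\left(n \right)} = 275 + \frac{1}{2} = \frac{551}{2}$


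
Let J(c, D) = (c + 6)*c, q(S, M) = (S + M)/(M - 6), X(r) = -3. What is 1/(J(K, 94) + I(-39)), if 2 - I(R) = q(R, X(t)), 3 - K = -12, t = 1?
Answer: 3/937 ≈ 0.0032017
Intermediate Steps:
K = 15 (K = 3 - 1*(-12) = 3 + 12 = 15)
q(S, M) = (M + S)/(-6 + M)
I(R) = 5/3 + R/9 (I(R) = 2 - (-3 + R)/(-6 - 3) = 2 - (-3 + R)/(-9) = 2 - (-1)*(-3 + R)/9 = 2 - (1/3 - R/9) = 2 + (-1/3 + R/9) = 5/3 + R/9)
J(c, D) = c*(6 + c) (J(c, D) = (6 + c)*c = c*(6 + c))
1/(J(K, 94) + I(-39)) = 1/(15*(6 + 15) + (5/3 + (1/9)*(-39))) = 1/(15*21 + (5/3 - 13/3)) = 1/(315 - 8/3) = 1/(937/3) = 3/937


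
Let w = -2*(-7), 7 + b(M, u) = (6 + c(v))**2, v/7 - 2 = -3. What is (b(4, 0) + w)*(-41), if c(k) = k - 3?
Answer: -943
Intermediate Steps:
v = -7 (v = 14 + 7*(-3) = 14 - 21 = -7)
c(k) = -3 + k
b(M, u) = 9 (b(M, u) = -7 + (6 + (-3 - 7))**2 = -7 + (6 - 10)**2 = -7 + (-4)**2 = -7 + 16 = 9)
w = 14
(b(4, 0) + w)*(-41) = (9 + 14)*(-41) = 23*(-41) = -943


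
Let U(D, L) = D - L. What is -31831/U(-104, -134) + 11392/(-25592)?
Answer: -101870089/95970 ≈ -1061.5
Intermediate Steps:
-31831/U(-104, -134) + 11392/(-25592) = -31831/(-104 - 1*(-134)) + 11392/(-25592) = -31831/(-104 + 134) + 11392*(-1/25592) = -31831/30 - 1424/3199 = -101870089/95970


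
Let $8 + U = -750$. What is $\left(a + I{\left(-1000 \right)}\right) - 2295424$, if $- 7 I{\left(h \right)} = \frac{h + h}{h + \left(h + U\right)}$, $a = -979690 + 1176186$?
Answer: $- \frac{20260952984}{9653} \approx -2.0989 \cdot 10^{6}$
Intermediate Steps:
$U = -758$ ($U = -8 - 750 = -758$)
$a = 196496$
$I{\left(h \right)} = - \frac{2 h}{7 \left(-758 + 2 h\right)}$ ($I{\left(h \right)} = - \frac{\left(h + h\right) \frac{1}{h + \left(h - 758\right)}}{7} = - \frac{2 h \frac{1}{h + \left(-758 + h\right)}}{7} = - \frac{2 h \frac{1}{-758 + 2 h}}{7} = - \frac{2 h}{7 \left(-758 + 2 h\right)}$)
$\left(a + I{\left(-1000 \right)}\right) - 2295424 = \left(196496 - - \frac{1000}{-2653 + 7 \left(-1000\right)}\right) - 2295424 = \left(196496 - - \frac{1000}{-2653 - 7000}\right) - 2295424 = \left(196496 - - \frac{1000}{-9653}\right) - 2295424 = \left(196496 - \left(-1000\right) \left(- \frac{1}{9653}\right)\right) - 2295424 = \left(196496 - \frac{1000}{9653}\right) - 2295424 = \frac{1896774888}{9653} - 2295424 = - \frac{20260952984}{9653}$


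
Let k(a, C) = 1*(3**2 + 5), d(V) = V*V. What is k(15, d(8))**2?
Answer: 196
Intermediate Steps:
d(V) = V**2
k(a, C) = 14 (k(a, C) = 1*(9 + 5) = 1*14 = 14)
k(15, d(8))**2 = 14**2 = 196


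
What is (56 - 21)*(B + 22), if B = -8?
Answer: 490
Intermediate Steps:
(56 - 21)*(B + 22) = (56 - 21)*(-8 + 22) = 35*14 = 490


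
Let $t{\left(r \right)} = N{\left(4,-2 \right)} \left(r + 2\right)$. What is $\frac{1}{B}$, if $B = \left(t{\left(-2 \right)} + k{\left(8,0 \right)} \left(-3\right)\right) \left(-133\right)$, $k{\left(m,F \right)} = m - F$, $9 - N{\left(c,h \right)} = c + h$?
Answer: $\frac{1}{3192} \approx 0.00031328$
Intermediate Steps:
$N{\left(c,h \right)} = 9 - c - h$ ($N{\left(c,h \right)} = 9 - \left(c + h\right) = 9 - c - h$)
$t{\left(r \right)} = 14 + 7 r$ ($t{\left(r \right)} = \left(9 - 4 - -2\right) \left(r + 2\right) = \left(9 - 4 + 2\right) \left(2 + r\right) = 7 \left(2 + r\right) = 14 + 7 r$)
$B = 3192$ ($B = \left(\left(14 + 7 \left(-2\right)\right) + \left(8 - 0\right) \left(-3\right)\right) \left(-133\right) = \left(\left(14 - 14\right) + \left(8 + 0\right) \left(-3\right)\right) \left(-133\right) = \left(0 + 8 \left(-3\right)\right) \left(-133\right) = \left(0 - 24\right) \left(-133\right) = \left(-24\right) \left(-133\right) = 3192$)
$\frac{1}{B} = \frac{1}{3192}$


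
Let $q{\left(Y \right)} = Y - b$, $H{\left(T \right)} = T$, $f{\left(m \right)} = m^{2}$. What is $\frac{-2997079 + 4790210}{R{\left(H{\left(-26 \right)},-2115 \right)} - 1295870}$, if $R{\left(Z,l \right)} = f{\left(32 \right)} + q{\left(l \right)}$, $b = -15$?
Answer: $- \frac{1793131}{1296946} \approx -1.3826$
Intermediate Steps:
$q{\left(Y \right)} = 15 + Y$ ($q{\left(Y \right)} = Y - -15 = Y + 15 = 15 + Y$)
$R{\left(Z,l \right)} = 1039 + l$ ($R{\left(Z,l \right)} = 32^{2} + \left(15 + l\right) = 1024 + \left(15 + l\right) = 1039 + l$)
$\frac{-2997079 + 4790210}{R{\left(H{\left(-26 \right)},-2115 \right)} - 1295870} = \frac{-2997079 + 4790210}{\left(1039 - 2115\right) - 1295870} = \frac{1793131}{-1076 - 1295870} = \frac{1793131}{-1296946} = 1793131 \left(- \frac{1}{1296946}\right) = - \frac{1793131}{1296946}$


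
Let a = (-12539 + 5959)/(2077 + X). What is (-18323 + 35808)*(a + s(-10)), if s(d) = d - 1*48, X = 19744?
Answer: -22244382030/21821 ≈ -1.0194e+6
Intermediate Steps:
a = -6580/21821 (a = (-12539 + 5959)/(2077 + 19744) = -6580/21821 ≈ -0.30154)
s(d) = -48 + d (s(d) = d - 48 = -48 + d)
(-18323 + 35808)*(a + s(-10)) = (-18323 + 35808)*(-6580/21821 + (-48 - 10)) = 17485*(-6580/21821 - 58) = 17485*(-1272198/21821) = -22244382030/21821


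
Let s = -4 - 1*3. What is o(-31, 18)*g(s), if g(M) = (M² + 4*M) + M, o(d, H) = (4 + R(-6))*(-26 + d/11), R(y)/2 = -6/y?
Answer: -26628/11 ≈ -2420.7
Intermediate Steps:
s = -7 (s = -4 - 3 = -7)
R(y) = -12/y (R(y) = 2*(-6/y) = -12/y)
o(d, H) = -156 + 6*d/11 (o(d, H) = (4 - 12/(-6))*(-26 + d/11) = (4 - 12*(-⅙))*(-26 + d*(1/11)) = (4 + 2)*(-26 + d/11) = 6*(-26 + d/11) = -156 + 6*d/11)
g(M) = M² + 5*M
o(-31, 18)*g(s) = (-156 + (6/11)*(-31))*(-7*(5 - 7)) = (-156 - 186/11)*(-7*(-2)) = -1902/11*14 = -26628/11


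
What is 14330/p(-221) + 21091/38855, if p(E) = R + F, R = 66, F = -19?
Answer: 557783427/1826185 ≈ 305.44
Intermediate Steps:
p(E) = 47 (p(E) = 66 - 19 = 47)
14330/p(-221) + 21091/38855 = 14330/47 + 21091/38855 = 557783427/1826185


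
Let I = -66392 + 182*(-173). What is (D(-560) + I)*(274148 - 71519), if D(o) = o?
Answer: -19946393502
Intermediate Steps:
I = -97878 (I = -66392 - 31486 = -97878)
(D(-560) + I)*(274148 - 71519) = (-560 - 97878)*(274148 - 71519) = -98438*202629 = -19946393502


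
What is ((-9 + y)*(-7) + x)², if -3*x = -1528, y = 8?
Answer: 2399401/9 ≈ 2.6660e+5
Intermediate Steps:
x = 1528/3 (x = -⅓*(-1528) = 1528/3 ≈ 509.33)
((-9 + y)*(-7) + x)² = ((-9 + 8)*(-7) + 1528/3)² = (-1*(-7) + 1528/3)² = (7 + 1528/3)² = (1549/3)² = 2399401/9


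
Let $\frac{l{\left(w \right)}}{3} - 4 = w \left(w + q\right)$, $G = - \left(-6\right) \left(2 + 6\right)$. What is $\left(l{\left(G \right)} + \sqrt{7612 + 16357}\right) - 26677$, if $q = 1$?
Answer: $-19609 + \sqrt{23969} \approx -19454.0$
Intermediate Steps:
$G = 48$ ($G = - \left(-6\right) 8 = \left(-1\right) \left(-48\right) = 48$)
$l{\left(w \right)} = 12 + 3 w \left(1 + w\right)$ ($l{\left(w \right)} = 12 + 3 w \left(w + 1\right) = 12 + 3 w \left(1 + w\right)$)
$\left(l{\left(G \right)} + \sqrt{7612 + 16357}\right) - 26677 = \left(\left(12 + 3 \cdot 48 + 3 \cdot 48^{2}\right) + \sqrt{7612 + 16357}\right) - 26677 = \left(\left(12 + 144 + 3 \cdot 2304\right) + \sqrt{23969}\right) - 26677 = \left(\left(12 + 144 + 6912\right) + \sqrt{23969}\right) - 26677 = \left(7068 + \sqrt{23969}\right) - 26677 = -19609 + \sqrt{23969}$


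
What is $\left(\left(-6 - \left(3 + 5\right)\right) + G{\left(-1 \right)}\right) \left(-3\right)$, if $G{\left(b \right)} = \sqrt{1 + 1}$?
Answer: $42 - 3 \sqrt{2} \approx 37.757$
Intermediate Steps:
$G{\left(b \right)} = \sqrt{2}$
$\left(\left(-6 - \left(3 + 5\right)\right) + G{\left(-1 \right)}\right) \left(-3\right) = \left(\left(-6 - \left(3 + 5\right)\right) + \sqrt{2}\right) \left(-3\right) = \left(\left(-6 - 8\right) + \sqrt{2}\right) \left(-3\right) = \left(-14 + \sqrt{2}\right) \left(-3\right) = 42 - 3 \sqrt{2}$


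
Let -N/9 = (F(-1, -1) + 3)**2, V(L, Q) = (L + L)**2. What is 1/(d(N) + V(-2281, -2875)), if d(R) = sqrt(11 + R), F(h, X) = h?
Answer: 20811844/433132850680361 - 5*I/433132850680361 ≈ 4.805e-8 - 1.1544e-14*I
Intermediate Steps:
V(L, Q) = 4*L**2 (V(L, Q) = (2*L)**2 = 4*L**2)
N = -36 (N = -9*(-1 + 3)**2 = -9*2**2 = -9*4 = -36)
1/(d(N) + V(-2281, -2875)) = 1/(sqrt(11 - 36) + 4*(-2281)**2) = 1/(sqrt(-25) + 4*5202961) = 1/(5*I + 20811844) = 1/(20811844 + 5*I) = (20811844 - 5*I)/433132850680361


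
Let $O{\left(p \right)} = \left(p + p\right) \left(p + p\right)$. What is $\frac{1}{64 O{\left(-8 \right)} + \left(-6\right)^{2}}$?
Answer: $\frac{1}{16420} \approx 6.0901 \cdot 10^{-5}$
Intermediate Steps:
$O{\left(p \right)} = 4 p^{2}$ ($O{\left(p \right)} = 2 p 2 p = 4 p^{2}$)
$\frac{1}{64 O{\left(-8 \right)} + \left(-6\right)^{2}} = \frac{1}{64 \cdot 4 \left(-8\right)^{2} + \left(-6\right)^{2}} = \frac{1}{64 \cdot 4 \cdot 64 + 36} = \frac{1}{64 \cdot 256 + 36} = \frac{1}{16384 + 36} = \frac{1}{16420}$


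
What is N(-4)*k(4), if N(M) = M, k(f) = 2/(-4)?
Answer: 2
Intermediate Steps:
k(f) = -½ (k(f) = 2*(-¼) = -½)
N(-4)*k(4) = -4*(-½) = 2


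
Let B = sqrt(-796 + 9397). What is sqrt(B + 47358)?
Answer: sqrt(47358 + sqrt(8601)) ≈ 217.83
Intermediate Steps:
B = sqrt(8601) ≈ 92.742
sqrt(B + 47358) = sqrt(sqrt(8601) + 47358) = sqrt(47358 + sqrt(8601))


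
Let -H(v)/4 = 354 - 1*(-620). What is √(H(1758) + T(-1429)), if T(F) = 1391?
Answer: I*√2505 ≈ 50.05*I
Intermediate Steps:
H(v) = -3896 (H(v) = -4*(354 - 1*(-620)) = -4*(354 + 620) = -4*974 = -3896)
√(H(1758) + T(-1429)) = √(-3896 + 1391) = √(-2505) = I*√2505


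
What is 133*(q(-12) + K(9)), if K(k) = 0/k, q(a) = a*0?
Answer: 0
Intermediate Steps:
q(a) = 0
K(k) = 0
133*(q(-12) + K(9)) = 133*(0 + 0) = 133*0 = 0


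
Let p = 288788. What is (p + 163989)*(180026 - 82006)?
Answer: 44381201540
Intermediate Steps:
(p + 163989)*(180026 - 82006) = (288788 + 163989)*(180026 - 82006) = 452777*98020 = 44381201540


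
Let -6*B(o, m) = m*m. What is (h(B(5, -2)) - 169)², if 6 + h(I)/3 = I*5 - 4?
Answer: 43681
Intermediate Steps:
B(o, m) = -m²/6 (B(o, m) = -m*m/6 = -m²/6)
h(I) = -30 + 15*I (h(I) = -18 + 3*(I*5 - 4) = -18 + 3*(5*I - 4) = -18 + 3*(-4 + 5*I) = -18 + (-12 + 15*I) = -30 + 15*I)
(h(B(5, -2)) - 169)² = ((-30 + 15*(-⅙*(-2)²)) - 169)² = ((-30 + 15*(-⅙*4)) - 169)² = ((-30 + 15*(-⅔)) - 169)² = ((-30 - 10) - 169)² = (-40 - 169)² = (-209)² = 43681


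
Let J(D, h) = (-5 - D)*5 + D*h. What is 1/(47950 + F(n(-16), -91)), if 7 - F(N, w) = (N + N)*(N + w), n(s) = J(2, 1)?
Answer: 1/39773 ≈ 2.5143e-5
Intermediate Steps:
J(D, h) = -25 - 5*D + D*h (J(D, h) = (-25 - 5*D) + D*h = -25 - 5*D + D*h)
n(s) = -33 (n(s) = -25 - 5*2 + 2*1 = -25 - 10 + 2 = -33)
F(N, w) = 7 - 2*N*(N + w) (F(N, w) = 7 - (N + N)*(N + w) = 7 - 2*N*(N + w))
1/(47950 + F(n(-16), -91)) = 1/(47950 + (7 - 2*(-33)² - 2*(-33)*(-91))) = 1/(47950 + (7 - 2*1089 - 6006)) = 1/(47950 + (7 - 2178 - 6006)) = 1/(47950 - 8177) = 1/39773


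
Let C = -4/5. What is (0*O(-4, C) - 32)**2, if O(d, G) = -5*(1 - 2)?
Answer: 1024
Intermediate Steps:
C = -4/5 (C = -4*1/5 = -4/5 ≈ -0.80000)
O(d, G) = 5 (O(d, G) = -5*(-1) = 5)
(0*O(-4, C) - 32)**2 = (0*5 - 32)**2 = (0 - 32)**2 = (-32)**2 = 1024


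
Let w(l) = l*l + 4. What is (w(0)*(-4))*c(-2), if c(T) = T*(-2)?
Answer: -64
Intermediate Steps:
c(T) = -2*T
w(l) = 4 + l² (w(l) = l² + 4 = 4 + l²)
(w(0)*(-4))*c(-2) = ((4 + 0²)*(-4))*(-2*(-2)) = ((4 + 0)*(-4))*4 = (4*(-4))*4 = -16*4 = -64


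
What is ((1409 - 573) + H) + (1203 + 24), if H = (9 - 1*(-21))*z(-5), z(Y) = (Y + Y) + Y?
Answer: 1613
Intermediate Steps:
z(Y) = 3*Y (z(Y) = 2*Y + Y = 3*Y)
H = -450 (H = (9 - 1*(-21))*(3*(-5)) = (9 + 21)*(-15) = 30*(-15) = -450)
((1409 - 573) + H) + (1203 + 24) = ((1409 - 573) - 450) + (1203 + 24) = (836 - 450) + 1227 = 386 + 1227 = 1613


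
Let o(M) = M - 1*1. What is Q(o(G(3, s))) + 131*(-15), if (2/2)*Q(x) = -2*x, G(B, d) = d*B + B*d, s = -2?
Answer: -1939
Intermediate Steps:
G(B, d) = 2*B*d (G(B, d) = B*d + B*d = 2*B*d)
o(M) = -1 + M (o(M) = M - 1 = -1 + M)
Q(x) = -2*x
Q(o(G(3, s))) + 131*(-15) = -2*(-1 + 2*3*(-2)) + 131*(-15) = -2*(-1 - 12) - 1965 = -2*(-13) - 1965 = 26 - 1965 = -1939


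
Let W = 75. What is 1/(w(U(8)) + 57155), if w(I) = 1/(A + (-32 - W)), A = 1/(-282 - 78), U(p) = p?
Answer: 38521/2201667395 ≈ 1.7496e-5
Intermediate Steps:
A = -1/360 (A = 1/(-360) = -1/360 ≈ -0.0027778)
w(I) = -360/38521 (w(I) = 1/(-1/360 + (-32 - 1*75)) = 1/(-1/360 + (-32 - 75)) = 1/(-1/360 - 107) = 1/(-38521/360) = -360/38521)
1/(w(U(8)) + 57155) = 1/(-360/38521 + 57155) = 1/(2201667395/38521) = 38521/2201667395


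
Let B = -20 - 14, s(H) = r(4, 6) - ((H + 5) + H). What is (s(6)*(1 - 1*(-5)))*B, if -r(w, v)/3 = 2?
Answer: 4692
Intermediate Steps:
r(w, v) = -6 (r(w, v) = -3*2 = -6)
s(H) = -11 - 2*H (s(H) = -6 - ((H + 5) + H) = -6 - ((5 + H) + H) = -6 - (5 + 2*H) = -6 + (-5 - 2*H) = -11 - 2*H)
B = -34
(s(6)*(1 - 1*(-5)))*B = ((-11 - 2*6)*(1 - 1*(-5)))*(-34) = ((-11 - 12)*(1 + 5))*(-34) = -23*6*(-34) = -138*(-34) = 4692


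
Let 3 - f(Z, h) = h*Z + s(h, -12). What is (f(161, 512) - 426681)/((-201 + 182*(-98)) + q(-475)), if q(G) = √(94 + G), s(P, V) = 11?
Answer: 9183015477/325333750 + 509121*I*√381/325333750 ≈ 28.226 + 0.030546*I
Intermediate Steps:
f(Z, h) = -8 - Z*h (f(Z, h) = 3 - (h*Z + 11) = 3 - (Z*h + 11) = 3 - (11 + Z*h) = 3 + (-11 - Z*h) = -8 - Z*h)
(f(161, 512) - 426681)/((-201 + 182*(-98)) + q(-475)) = ((-8 - 1*161*512) - 426681)/((-201 + 182*(-98)) + √(94 - 475)) = ((-8 - 82432) - 426681)/((-201 - 17836) + √(-381)) = (-82440 - 426681)/(-18037 + I*√381) = -509121/(-18037 + I*√381)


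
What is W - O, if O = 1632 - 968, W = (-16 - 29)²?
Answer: 1361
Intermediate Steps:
W = 2025 (W = (-45)² = 2025)
O = 664
W - O = 2025 - 1*664 = 2025 - 664 = 1361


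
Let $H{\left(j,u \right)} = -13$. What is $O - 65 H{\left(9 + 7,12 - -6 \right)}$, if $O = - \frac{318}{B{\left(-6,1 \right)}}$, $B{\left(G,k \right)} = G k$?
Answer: $898$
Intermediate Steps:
$O = 53$ ($O = - \frac{318}{\left(-6\right) 1} = - \frac{318}{-6} = \left(-318\right) \left(- \frac{1}{6}\right) = 53$)
$O - 65 H{\left(9 + 7,12 - -6 \right)} = 53 - -845 = 53 + 845 = 898$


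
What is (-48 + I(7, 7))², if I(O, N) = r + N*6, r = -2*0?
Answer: 36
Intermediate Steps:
r = 0
I(O, N) = 6*N (I(O, N) = 0 + N*6 = 0 + 6*N = 6*N)
(-48 + I(7, 7))² = (-48 + 6*7)² = (-48 + 42)² = (-6)² = 36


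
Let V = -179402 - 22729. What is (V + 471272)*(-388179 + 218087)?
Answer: -45778730972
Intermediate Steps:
V = -202131
(V + 471272)*(-388179 + 218087) = (-202131 + 471272)*(-388179 + 218087) = 269141*(-170092) = -45778730972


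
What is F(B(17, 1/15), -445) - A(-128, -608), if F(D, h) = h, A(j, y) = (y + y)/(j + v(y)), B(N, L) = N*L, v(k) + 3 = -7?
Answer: -31313/69 ≈ -453.81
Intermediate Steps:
v(k) = -10 (v(k) = -3 - 7 = -10)
B(N, L) = L*N
A(j, y) = 2*y/(-10 + j) (A(j, y) = (y + y)/(j - 10) = (2*y)/(-10 + j) = 2*y/(-10 + j))
F(B(17, 1/15), -445) - A(-128, -608) = -445 - 2*(-608)/(-10 - 128) = -445 - 2*(-608)/(-138) = -445 - 2*(-608)*(-1)/138 = -445 - 1*608/69 = -445 - 608/69 = -31313/69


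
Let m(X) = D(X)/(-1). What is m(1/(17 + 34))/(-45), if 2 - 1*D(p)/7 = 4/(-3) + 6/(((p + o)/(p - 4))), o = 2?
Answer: 32788/13905 ≈ 2.3580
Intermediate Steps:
D(p) = 70/3 - 42*(-4 + p)/(2 + p) (D(p) = 14 - 7*(4/(-3) + 6/(((p + 2)/(p - 4)))) = 14 - 7*(4*(-1/3) + 6/(((2 + p)/(-4 + p)))) = 14 - 7*(-4/3 + 6/(((2 + p)/(-4 + p)))) = 14 - 7*(-4/3 + 6*((-4 + p)/(2 + p))) = 14 - 7*(-4/3 + 6*(-4 + p)/(2 + p)) = 14 + (28/3 - 42*(-4 + p)/(2 + p)) = 70/3 - 42*(-4 + p)/(2 + p))
m(X) = -28*(23 - 2*X)/(3*(2 + X)) (m(X) = (28*(23 - 2*X)/(3*(2 + X)))/(-1) = (28*(23 - 2*X)/(3*(2 + X)))*(-1) = -28*(23 - 2*X)/(3*(2 + X)))
m(1/(17 + 34))/(-45) = (28*(-23 + 2/(17 + 34))/(3*(2 + 1/(17 + 34))))/(-45) = -28*(-23 + 2/51)/(135*(2 + 1/51)) = -28*(-23 + 2*(1/51))/(135*(2 + 1/51)) = -28*(-23 + 2/51)/(135*103/51) = -28*51*(-1171)/(135*103*51) = -1/45*(-32788/309) = 32788/13905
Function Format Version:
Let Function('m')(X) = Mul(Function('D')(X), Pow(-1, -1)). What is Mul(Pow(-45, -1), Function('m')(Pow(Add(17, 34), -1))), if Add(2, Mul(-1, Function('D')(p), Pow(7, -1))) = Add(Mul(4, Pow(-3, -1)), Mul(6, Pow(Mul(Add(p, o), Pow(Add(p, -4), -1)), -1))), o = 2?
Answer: Rational(32788, 13905) ≈ 2.3580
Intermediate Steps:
Function('D')(p) = Add(Rational(70, 3), Mul(-42, Pow(Add(2, p), -1), Add(-4, p))) (Function('D')(p) = Add(14, Mul(-7, Add(Mul(4, Pow(-3, -1)), Mul(6, Pow(Mul(Add(p, 2), Pow(Add(p, -4), -1)), -1))))) = Add(14, Mul(-7, Add(Mul(4, Rational(-1, 3)), Mul(6, Pow(Mul(Add(2, p), Pow(Add(-4, p), -1)), -1))))) = Add(14, Mul(-7, Add(Rational(-4, 3), Mul(6, Pow(Mul(Pow(Add(-4, p), -1), Add(2, p)), -1))))) = Add(14, Mul(-7, Add(Rational(-4, 3), Mul(6, Mul(Pow(Add(2, p), -1), Add(-4, p)))))) = Add(14, Mul(-7, Add(Rational(-4, 3), Mul(6, Pow(Add(2, p), -1), Add(-4, p))))) = Add(14, Add(Rational(28, 3), Mul(-42, Pow(Add(2, p), -1), Add(-4, p)))) = Add(Rational(70, 3), Mul(-42, Pow(Add(2, p), -1), Add(-4, p))))
Function('m')(X) = Mul(Rational(-28, 3), Pow(Add(2, X), -1), Add(23, Mul(-2, X))) (Function('m')(X) = Mul(Mul(Rational(28, 3), Pow(Add(2, X), -1), Add(23, Mul(-2, X))), Pow(-1, -1)) = Mul(Mul(Rational(28, 3), Pow(Add(2, X), -1), Add(23, Mul(-2, X))), -1) = Mul(Rational(-28, 3), Pow(Add(2, X), -1), Add(23, Mul(-2, X))))
Mul(Pow(-45, -1), Function('m')(Pow(Add(17, 34), -1))) = Mul(Pow(-45, -1), Mul(Rational(28, 3), Pow(Add(2, Pow(Add(17, 34), -1)), -1), Add(-23, Mul(2, Pow(Add(17, 34), -1))))) = Mul(Rational(-1, 45), Mul(Rational(28, 3), Pow(Add(2, Pow(51, -1)), -1), Add(-23, Mul(2, Pow(51, -1))))) = Mul(Rational(-1, 45), Mul(Rational(28, 3), Pow(Add(2, Rational(1, 51)), -1), Add(-23, Mul(2, Rational(1, 51))))) = Mul(Rational(-1, 45), Mul(Rational(28, 3), Pow(Rational(103, 51), -1), Add(-23, Rational(2, 51)))) = Mul(Rational(-1, 45), Mul(Rational(28, 3), Rational(51, 103), Rational(-1171, 51))) = Mul(Rational(-1, 45), Rational(-32788, 309)) = Rational(32788, 13905)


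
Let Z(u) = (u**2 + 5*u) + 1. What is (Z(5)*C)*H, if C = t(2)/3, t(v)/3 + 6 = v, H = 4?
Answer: -816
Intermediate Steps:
t(v) = -18 + 3*v
C = -4 (C = (-18 + 3*2)/3 = (-18 + 6)*(1/3) = -12*1/3 = -4)
Z(u) = 1 + u**2 + 5*u
(Z(5)*C)*H = ((1 + 5**2 + 5*5)*(-4))*4 = ((1 + 25 + 25)*(-4))*4 = (51*(-4))*4 = -204*4 = -816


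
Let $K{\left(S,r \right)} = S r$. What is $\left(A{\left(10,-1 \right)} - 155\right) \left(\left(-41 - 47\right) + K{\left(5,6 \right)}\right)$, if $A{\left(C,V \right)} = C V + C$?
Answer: $8990$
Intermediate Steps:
$A{\left(C,V \right)} = C + C V$
$\left(A{\left(10,-1 \right)} - 155\right) \left(\left(-41 - 47\right) + K{\left(5,6 \right)}\right) = \left(10 \left(1 - 1\right) - 155\right) \left(\left(-41 - 47\right) + 5 \cdot 6\right) = \left(10 \cdot 0 - 155\right) \left(-88 + 30\right) = \left(0 - 155\right) \left(-58\right) = \left(-155\right) \left(-58\right) = 8990$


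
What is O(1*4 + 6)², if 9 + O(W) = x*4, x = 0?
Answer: 81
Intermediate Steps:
O(W) = -9 (O(W) = -9 + 0*4 = -9 + 0 = -9)
O(1*4 + 6)² = (-9)² = 81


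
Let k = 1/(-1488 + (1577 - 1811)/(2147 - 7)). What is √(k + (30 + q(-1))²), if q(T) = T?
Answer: √2132224319880699/1592277 ≈ 29.000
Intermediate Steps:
k = -1070/1592277 (k = 1/(-1488 - 234/2140) = 1/(-1488 - 234*1/2140) = 1/(-1488 - 117/1070) = 1/(-1592277/1070) = -1070/1592277 ≈ -0.00067199)
√(k + (30 + q(-1))²) = √(-1070/1592277 + (30 - 1)²) = √(-1070/1592277 + 29²) = √(-1070/1592277 + 841) = √(1339103887/1592277) = √2132224319880699/1592277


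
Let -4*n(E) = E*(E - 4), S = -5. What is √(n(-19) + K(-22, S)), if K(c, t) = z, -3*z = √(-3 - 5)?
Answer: √(-3933 - 24*I*√2)/6 ≈ 0.0451 - 10.452*I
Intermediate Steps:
z = -2*I*√2/3 (z = -√(-3 - 5)/3 = -2*I*√2/3 ≈ -0.94281*I)
K(c, t) = -2*I*√2/3
n(E) = -E*(-4 + E)/4 (n(E) = -E*(E - 4)/4 = -E*(-4 + E)/4)
√(n(-19) + K(-22, S)) = √((¼)*(-19)*(4 - 1*(-19)) - 2*I*√2/3) = √((¼)*(-19)*(4 + 19) - 2*I*√2/3) = √((¼)*(-19)*23 - 2*I*√2/3) = √(-437/4 - 2*I*√2/3)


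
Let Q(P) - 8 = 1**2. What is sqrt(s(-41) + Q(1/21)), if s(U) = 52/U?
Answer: sqrt(12997)/41 ≈ 2.7806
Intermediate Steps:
Q(P) = 9 (Q(P) = 8 + 1**2 = 8 + 1 = 9)
sqrt(s(-41) + Q(1/21)) = sqrt(52/(-41) + 9) = sqrt(52*(-1/41) + 9) = sqrt(-52/41 + 9) = sqrt(317/41) = sqrt(12997)/41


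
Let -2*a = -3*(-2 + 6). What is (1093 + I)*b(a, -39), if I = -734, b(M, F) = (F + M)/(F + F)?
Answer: 3949/26 ≈ 151.88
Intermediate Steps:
a = 6 (a = -(-3)*(-2 + 6)/2 = -(-3)*4/2 = -1/2*(-12) = 6)
b(M, F) = (F + M)/(2*F) (b(M, F) = (F + M)/((2*F)) = (F + M)*(1/(2*F)) = (F + M)/(2*F))
(1093 + I)*b(a, -39) = (1093 - 734)*((1/2)*(-39 + 6)/(-39)) = 359*((1/2)*(-1/39)*(-33)) = 359*(11/26) = 3949/26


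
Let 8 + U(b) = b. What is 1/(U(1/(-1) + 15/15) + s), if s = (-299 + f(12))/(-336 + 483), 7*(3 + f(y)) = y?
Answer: -1029/10334 ≈ -0.099574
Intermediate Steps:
f(y) = -3 + y/7
U(b) = -8 + b
s = -2102/1029 (s = (-299 + (-3 + (⅐)*12))/(-336 + 483) = (-299 + (-3 + 12/7))/147 = (-299 - 9/7)*(1/147) = -2102/7*1/147 = -2102/1029 ≈ -2.0428)
1/(U(1/(-1) + 15/15) + s) = 1/((-8 + (1/(-1) + 15/15)) - 2102/1029) = 1/((-8 + (1*(-1) + 15*(1/15))) - 2102/1029) = 1/((-8 + (-1 + 1)) - 2102/1029) = 1/((-8 + 0) - 2102/1029) = 1/(-8 - 2102/1029) = 1/(-10334/1029) = -1029/10334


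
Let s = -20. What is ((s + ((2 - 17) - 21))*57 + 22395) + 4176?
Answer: 23379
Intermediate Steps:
((s + ((2 - 17) - 21))*57 + 22395) + 4176 = ((-20 + ((2 - 17) - 21))*57 + 22395) + 4176 = ((-20 + (-15 - 21))*57 + 22395) + 4176 = ((-20 - 36)*57 + 22395) + 4176 = (-56*57 + 22395) + 4176 = (-3192 + 22395) + 4176 = 19203 + 4176 = 23379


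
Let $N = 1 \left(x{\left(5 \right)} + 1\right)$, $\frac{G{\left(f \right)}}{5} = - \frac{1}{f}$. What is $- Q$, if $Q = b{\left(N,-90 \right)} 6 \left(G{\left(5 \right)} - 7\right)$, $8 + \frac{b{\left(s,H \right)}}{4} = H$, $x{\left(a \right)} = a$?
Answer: $-18816$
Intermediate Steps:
$G{\left(f \right)} = - \frac{5}{f}$ ($G{\left(f \right)} = 5 \left(- \frac{1}{f}\right) = - \frac{5}{f}$)
$N = 6$ ($N = 1 \left(5 + 1\right) = 1 \cdot 6 = 6$)
$b{\left(s,H \right)} = -32 + 4 H$
$Q = 18816$ ($Q = \left(-32 + 4 \left(-90\right)\right) 6 \left(- \frac{5}{5} - 7\right) = \left(-32 - 360\right) 6 \left(\left(-5\right) \frac{1}{5} - 7\right) = - 392 \cdot 6 \left(-1 - 7\right) = - 392 \cdot 6 \left(-8\right) = \left(-392\right) \left(-48\right) = 18816$)
$- Q = \left(-1\right) 18816 = -18816$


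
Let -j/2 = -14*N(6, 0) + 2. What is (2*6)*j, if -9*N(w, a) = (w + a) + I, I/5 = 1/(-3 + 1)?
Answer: -536/3 ≈ -178.67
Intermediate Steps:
I = -5/2 (I = 5/(-3 + 1) = 5/(-2) = 5*(-½) = -5/2 ≈ -2.5000)
N(w, a) = 5/18 - a/9 - w/9 (N(w, a) = -((w + a) - 5/2)/9 = -((a + w) - 5/2)/9 = -(-5/2 + a + w)/9 = 5/18 - a/9 - w/9)
j = -134/9 (j = -2*(-14*(5/18 - ⅑*0 - ⅑*6) + 2) = -2*(-14*(5/18 + 0 - ⅔) + 2) = -2*(-14*(-7/18) + 2) = -2*(49/9 + 2) = -2*67/9 = -134/9 ≈ -14.889)
(2*6)*j = (2*6)*(-134/9) = 12*(-134/9) = -536/3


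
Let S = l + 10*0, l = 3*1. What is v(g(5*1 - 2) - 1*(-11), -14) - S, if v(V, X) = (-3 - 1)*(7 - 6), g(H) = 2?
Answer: -7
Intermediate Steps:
l = 3
v(V, X) = -4 (v(V, X) = -4*1 = -4)
S = 3 (S = 3 + 10*0 = 3 + 0 = 3)
v(g(5*1 - 2) - 1*(-11), -14) - S = -4 - 1*3 = -4 - 3 = -7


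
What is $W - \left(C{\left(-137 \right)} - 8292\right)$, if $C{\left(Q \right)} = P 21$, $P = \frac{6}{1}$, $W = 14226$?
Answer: $22392$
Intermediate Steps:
$P = 6$ ($P = 6 \cdot 1 = 6$)
$C{\left(Q \right)} = 126$ ($C{\left(Q \right)} = 6 \cdot 21 = 126$)
$W - \left(C{\left(-137 \right)} - 8292\right) = 14226 - \left(126 - 8292\right) = 14226 - -8166 = 14226 + 8166 = 22392$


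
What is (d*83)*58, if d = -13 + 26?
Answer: 62582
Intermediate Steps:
d = 13
(d*83)*58 = (13*83)*58 = 1079*58 = 62582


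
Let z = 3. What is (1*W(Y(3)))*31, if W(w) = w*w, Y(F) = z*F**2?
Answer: 22599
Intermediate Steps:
Y(F) = 3*F**2
W(w) = w**2
(1*W(Y(3)))*31 = (1*(3*3**2)**2)*31 = (1*(3*9)**2)*31 = (1*27**2)*31 = (1*729)*31 = 729*31 = 22599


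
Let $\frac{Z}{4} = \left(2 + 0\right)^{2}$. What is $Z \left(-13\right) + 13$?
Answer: $-195$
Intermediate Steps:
$Z = 16$ ($Z = 4 \left(2 + 0\right)^{2} = 4 \cdot 2^{2} = 4 \cdot 4 = 16$)
$Z \left(-13\right) + 13 = 16 \left(-13\right) + 13 = -208 + 13 = -195$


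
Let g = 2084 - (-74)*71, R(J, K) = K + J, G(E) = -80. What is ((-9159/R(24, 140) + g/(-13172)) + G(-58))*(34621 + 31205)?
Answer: -2424556057365/270026 ≈ -8.9790e+6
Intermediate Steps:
R(J, K) = J + K
g = 7338 (g = 2084 - 1*(-5254) = 2084 + 5254 = 7338)
((-9159/R(24, 140) + g/(-13172)) + G(-58))*(34621 + 31205) = ((-9159/(24 + 140) + 7338/(-13172)) - 80)*(34621 + 31205) = ((-9159/164 + 7338*(-1/13172)) - 80)*65826 = ((-9159*1/164 - 3669/6586) - 80)*65826 = ((-9159/164 - 3669/6586) - 80)*65826 = (-30461445/540052 - 80)*65826 = -73665605/540052*65826 = -2424556057365/270026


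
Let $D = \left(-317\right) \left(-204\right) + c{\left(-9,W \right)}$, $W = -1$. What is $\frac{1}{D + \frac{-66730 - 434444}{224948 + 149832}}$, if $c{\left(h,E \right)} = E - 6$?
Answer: $\frac{187390}{12116574203} \approx 1.5466 \cdot 10^{-5}$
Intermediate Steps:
$c{\left(h,E \right)} = -6 + E$
$D = 64661$ ($D = \left(-317\right) \left(-204\right) - 7 = 64668 - 7 = 64661$)
$\frac{1}{D + \frac{-66730 - 434444}{224948 + 149832}} = \frac{1}{64661 + \frac{-66730 - 434444}{224948 + 149832}} = \frac{1}{64661 - \frac{501174}{374780}} = \frac{1}{64661 - \frac{250587}{187390}} = \frac{1}{\frac{12116574203}{187390}} = \frac{187390}{12116574203}$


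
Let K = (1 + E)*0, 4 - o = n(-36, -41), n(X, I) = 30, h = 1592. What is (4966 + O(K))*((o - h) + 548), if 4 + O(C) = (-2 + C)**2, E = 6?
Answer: -5313620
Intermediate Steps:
o = -26 (o = 4 - 1*30 = 4 - 30 = -26)
K = 0 (K = (1 + 6)*0 = 7*0 = 0)
O(C) = -4 + (-2 + C)**2
(4966 + O(K))*((o - h) + 548) = (4966 + 0*(-4 + 0))*((-26 - 1*1592) + 548) = (4966 + 0*(-4))*((-26 - 1592) + 548) = (4966 + 0)*(-1618 + 548) = 4966*(-1070) = -5313620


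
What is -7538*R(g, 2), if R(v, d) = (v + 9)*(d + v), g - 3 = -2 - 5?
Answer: 75380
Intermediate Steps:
g = -4 (g = 3 + (-2 - 5) = 3 - 7 = -4)
R(v, d) = (9 + v)*(d + v)
-7538*R(g, 2) = -7538*((-4)² + 9*2 + 9*(-4) + 2*(-4)) = -7538*(16 + 18 - 36 - 8) = -7538*(-10) = 75380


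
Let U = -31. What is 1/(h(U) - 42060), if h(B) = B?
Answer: -1/42091 ≈ -2.3758e-5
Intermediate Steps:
1/(h(U) - 42060) = 1/(-31 - 42060) = 1/(-42091) = -1/42091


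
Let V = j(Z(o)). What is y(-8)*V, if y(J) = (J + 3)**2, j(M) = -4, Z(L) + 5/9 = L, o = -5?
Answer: -100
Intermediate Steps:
Z(L) = -5/9 + L
V = -4
y(J) = (3 + J)**2
y(-8)*V = (3 - 8)**2*(-4) = (-5)**2*(-4) = 25*(-4) = -100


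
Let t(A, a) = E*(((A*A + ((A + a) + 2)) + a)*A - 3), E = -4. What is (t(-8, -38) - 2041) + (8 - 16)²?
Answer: -2541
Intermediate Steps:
t(A, a) = 12 - 4*A*(2 + A + A² + 2*a) (t(A, a) = -4*(((A*A + ((A + a) + 2)) + a)*A - 3) = -4*(((A² + (2 + A + a)) + a)*A - 3) = -4*(((2 + A + a + A²) + a)*A - 3) = -4*((2 + A + A² + 2*a)*A - 3) = -4*(A*(2 + A + A² + 2*a) - 3) = -4*(-3 + A*(2 + A + A² + 2*a)) = 12 - 4*A*(2 + A + A² + 2*a))
(t(-8, -38) - 2041) + (8 - 16)² = ((12 - 8*(-8) - 4*(-8)² - 4*(-8)³ - 8*(-8)*(-38)) - 2041) + (8 - 16)² = ((12 + 64 - 4*64 - 4*(-512) - 2432) - 2041) + (-8)² = ((12 + 64 - 256 + 2048 - 2432) - 2041) + 64 = (-564 - 2041) + 64 = -2605 + 64 = -2541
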